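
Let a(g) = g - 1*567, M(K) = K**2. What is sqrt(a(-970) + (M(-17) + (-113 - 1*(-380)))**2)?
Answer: sqrt(307599) ≈ 554.62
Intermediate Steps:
a(g) = -567 + g (a(g) = g - 567 = -567 + g)
sqrt(a(-970) + (M(-17) + (-113 - 1*(-380)))**2) = sqrt((-567 - 970) + ((-17)**2 + (-113 - 1*(-380)))**2) = sqrt(-1537 + (289 + (-113 + 380))**2) = sqrt(-1537 + (289 + 267)**2) = sqrt(-1537 + 556**2) = sqrt(-1537 + 309136) = sqrt(307599)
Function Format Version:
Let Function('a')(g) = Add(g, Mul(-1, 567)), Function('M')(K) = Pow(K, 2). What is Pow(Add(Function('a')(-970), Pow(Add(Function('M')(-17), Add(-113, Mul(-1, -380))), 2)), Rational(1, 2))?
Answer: Pow(307599, Rational(1, 2)) ≈ 554.62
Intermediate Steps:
Function('a')(g) = Add(-567, g) (Function('a')(g) = Add(g, -567) = Add(-567, g))
Pow(Add(Function('a')(-970), Pow(Add(Function('M')(-17), Add(-113, Mul(-1, -380))), 2)), Rational(1, 2)) = Pow(Add(Add(-567, -970), Pow(Add(Pow(-17, 2), Add(-113, Mul(-1, -380))), 2)), Rational(1, 2)) = Pow(Add(-1537, Pow(Add(289, Add(-113, 380)), 2)), Rational(1, 2)) = Pow(Add(-1537, Pow(Add(289, 267), 2)), Rational(1, 2)) = Pow(Add(-1537, Pow(556, 2)), Rational(1, 2)) = Pow(Add(-1537, 309136), Rational(1, 2)) = Pow(307599, Rational(1, 2))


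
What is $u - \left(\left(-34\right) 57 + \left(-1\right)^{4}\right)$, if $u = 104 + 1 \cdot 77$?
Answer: $2118$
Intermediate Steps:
$u = 181$ ($u = 104 + 77 = 181$)
$u - \left(\left(-34\right) 57 + \left(-1\right)^{4}\right) = 181 - \left(\left(-34\right) 57 + \left(-1\right)^{4}\right) = 181 - \left(-1938 + 1\right) = 181 - -1937 = 181 + 1937 = 2118$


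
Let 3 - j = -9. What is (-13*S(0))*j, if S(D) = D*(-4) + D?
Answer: 0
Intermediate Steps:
S(D) = -3*D (S(D) = -4*D + D = -3*D)
j = 12 (j = 3 - 1*(-9) = 3 + 9 = 12)
(-13*S(0))*j = -(-39)*0*12 = -13*0*12 = 0*12 = 0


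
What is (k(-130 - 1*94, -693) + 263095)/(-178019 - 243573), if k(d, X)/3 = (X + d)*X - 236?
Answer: -1084415/210796 ≈ -5.1444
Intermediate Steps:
k(d, X) = -708 + 3*X*(X + d) (k(d, X) = 3*((X + d)*X - 236) = 3*(X*(X + d) - 236) = 3*(-236 + X*(X + d)) = -708 + 3*X*(X + d))
(k(-130 - 1*94, -693) + 263095)/(-178019 - 243573) = ((-708 + 3*(-693)² + 3*(-693)*(-130 - 1*94)) + 263095)/(-178019 - 243573) = ((-708 + 3*480249 + 3*(-693)*(-130 - 94)) + 263095)/(-421592) = ((-708 + 1440747 + 3*(-693)*(-224)) + 263095)*(-1/421592) = ((-708 + 1440747 + 465696) + 263095)*(-1/421592) = (1905735 + 263095)*(-1/421592) = 2168830*(-1/421592) = -1084415/210796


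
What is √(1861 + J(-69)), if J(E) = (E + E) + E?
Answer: √1654 ≈ 40.669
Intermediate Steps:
J(E) = 3*E (J(E) = 2*E + E = 3*E)
√(1861 + J(-69)) = √(1861 + 3*(-69)) = √(1861 - 207) = √1654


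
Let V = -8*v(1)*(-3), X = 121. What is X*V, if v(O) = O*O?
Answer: 2904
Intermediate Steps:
v(O) = O²
V = 24 (V = -8*1²*(-3) = -8*1*(-3) = -8*(-3) = 24)
X*V = 121*24 = 2904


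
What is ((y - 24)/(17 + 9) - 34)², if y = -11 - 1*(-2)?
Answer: 840889/676 ≈ 1243.9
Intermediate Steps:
y = -9 (y = -11 + 2 = -9)
((y - 24)/(17 + 9) - 34)² = ((-9 - 24)/(17 + 9) - 34)² = (-33/26 - 34)² = (-917/26)² = 840889/676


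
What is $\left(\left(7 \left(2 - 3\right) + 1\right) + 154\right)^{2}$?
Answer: $21904$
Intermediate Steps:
$\left(\left(7 \left(2 - 3\right) + 1\right) + 154\right)^{2} = \left(\left(7 \left(-1\right) + 1\right) + 154\right)^{2} = \left(\left(-7 + 1\right) + 154\right)^{2} = \left(-6 + 154\right)^{2} = 148^{2} = 21904$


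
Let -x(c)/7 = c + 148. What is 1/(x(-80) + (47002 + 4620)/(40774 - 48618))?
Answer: -74/35711 ≈ -0.0020722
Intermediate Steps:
x(c) = -1036 - 7*c (x(c) = -7*(c + 148) = -7*(148 + c) = -1036 - 7*c)
1/(x(-80) + (47002 + 4620)/(40774 - 48618)) = 1/((-1036 - 7*(-80)) + (47002 + 4620)/(40774 - 48618)) = 1/((-1036 + 560) + 51622/(-7844)) = 1/(-476 + 51622*(-1/7844)) = 1/(-476 - 487/74) = 1/(-35711/74) = -74/35711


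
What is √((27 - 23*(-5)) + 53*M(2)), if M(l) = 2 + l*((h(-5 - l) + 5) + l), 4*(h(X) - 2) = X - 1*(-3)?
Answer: 2*√274 ≈ 33.106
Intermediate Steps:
h(X) = 11/4 + X/4 (h(X) = 2 + (X - 1*(-3))/4 = 2 + (X + 3)/4 = 2 + (3 + X)/4 = 2 + (¾ + X/4) = 11/4 + X/4)
M(l) = 2 + l*(13/2 + 3*l/4) (M(l) = 2 + l*(((11/4 + (-5 - l)/4) + 5) + l) = 2 + l*(((11/4 + (-5/4 - l/4)) + 5) + l) = 2 + l*(((3/2 - l/4) + 5) + l) = 2 + l*((13/2 - l/4) + l) = 2 + l*(13/2 + 3*l/4))
√((27 - 23*(-5)) + 53*M(2)) = √((27 - 23*(-5)) + 53*(2 + (¾)*2² + (13/2)*2)) = √((27 + 115) + 53*(2 + (¾)*4 + 13)) = √(142 + 53*(2 + 3 + 13)) = √(142 + 53*18) = √(142 + 954) = √1096 = 2*√274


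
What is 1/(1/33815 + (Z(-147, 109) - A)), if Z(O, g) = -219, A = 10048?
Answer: -33815/347178604 ≈ -9.7399e-5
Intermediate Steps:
1/(1/33815 + (Z(-147, 109) - A)) = 1/(1/33815 + (-219 - 1*10048)) = 1/(1/33815 + (-219 - 10048)) = 1/(1/33815 - 10267) = 1/(-347178604/33815) = -33815/347178604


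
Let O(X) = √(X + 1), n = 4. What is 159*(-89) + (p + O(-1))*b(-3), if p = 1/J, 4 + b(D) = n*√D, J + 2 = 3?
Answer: -14155 + 4*I*√3 ≈ -14155.0 + 6.9282*I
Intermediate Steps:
J = 1 (J = -2 + 3 = 1)
b(D) = -4 + 4*√D
O(X) = √(1 + X)
p = 1 (p = 1/1 = 1)
159*(-89) + (p + O(-1))*b(-3) = 159*(-89) + (1 + √(1 - 1))*(-4 + 4*√(-3)) = -14151 + (1 + √0)*(-4 + 4*(I*√3)) = -14151 + (1 + 0)*(-4 + 4*I*√3) = -14151 + 1*(-4 + 4*I*√3) = -14151 + (-4 + 4*I*√3) = -14155 + 4*I*√3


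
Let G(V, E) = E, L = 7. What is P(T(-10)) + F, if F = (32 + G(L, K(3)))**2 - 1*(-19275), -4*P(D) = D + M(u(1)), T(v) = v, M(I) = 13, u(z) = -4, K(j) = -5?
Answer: 80013/4 ≈ 20003.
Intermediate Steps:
P(D) = -13/4 - D/4 (P(D) = -(D + 13)/4 = -(13 + D)/4 = -13/4 - D/4)
F = 20004 (F = (32 - 5)**2 - 1*(-19275) = 27**2 + 19275 = 729 + 19275 = 20004)
P(T(-10)) + F = (-13/4 - 1/4*(-10)) + 20004 = (-13/4 + 5/2) + 20004 = -3/4 + 20004 = 80013/4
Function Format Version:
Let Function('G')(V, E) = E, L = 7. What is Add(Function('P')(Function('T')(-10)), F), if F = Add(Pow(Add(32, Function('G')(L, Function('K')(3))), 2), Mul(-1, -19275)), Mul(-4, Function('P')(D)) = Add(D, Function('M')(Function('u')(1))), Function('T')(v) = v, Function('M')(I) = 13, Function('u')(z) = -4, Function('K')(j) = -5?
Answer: Rational(80013, 4) ≈ 20003.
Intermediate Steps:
Function('P')(D) = Add(Rational(-13, 4), Mul(Rational(-1, 4), D)) (Function('P')(D) = Mul(Rational(-1, 4), Add(D, 13)) = Mul(Rational(-1, 4), Add(13, D)) = Add(Rational(-13, 4), Mul(Rational(-1, 4), D)))
F = 20004 (F = Add(Pow(Add(32, -5), 2), Mul(-1, -19275)) = Add(Pow(27, 2), 19275) = Add(729, 19275) = 20004)
Add(Function('P')(Function('T')(-10)), F) = Add(Add(Rational(-13, 4), Mul(Rational(-1, 4), -10)), 20004) = Add(Add(Rational(-13, 4), Rational(5, 2)), 20004) = Add(Rational(-3, 4), 20004) = Rational(80013, 4)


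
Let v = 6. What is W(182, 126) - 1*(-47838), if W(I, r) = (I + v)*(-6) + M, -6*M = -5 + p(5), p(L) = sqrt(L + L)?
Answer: 280265/6 - sqrt(10)/6 ≈ 46710.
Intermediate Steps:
p(L) = sqrt(2)*sqrt(L) (p(L) = sqrt(2*L) = sqrt(2)*sqrt(L))
M = 5/6 - sqrt(10)/6 (M = -(-5 + sqrt(2)*sqrt(5))/6 = -(-5 + sqrt(10))/6 = 5/6 - sqrt(10)/6 ≈ 0.30629)
W(I, r) = -211/6 - 6*I - sqrt(10)/6 (W(I, r) = (I + 6)*(-6) + (5/6 - sqrt(10)/6) = (6 + I)*(-6) + (5/6 - sqrt(10)/6) = (-36 - 6*I) + (5/6 - sqrt(10)/6) = -211/6 - 6*I - sqrt(10)/6)
W(182, 126) - 1*(-47838) = (-211/6 - 6*182 - sqrt(10)/6) - 1*(-47838) = (-211/6 - 1092 - sqrt(10)/6) + 47838 = (-6763/6 - sqrt(10)/6) + 47838 = 280265/6 - sqrt(10)/6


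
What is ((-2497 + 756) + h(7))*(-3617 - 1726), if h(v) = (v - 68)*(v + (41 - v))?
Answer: 22665006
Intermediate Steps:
h(v) = -2788 + 41*v (h(v) = (-68 + v)*41 = -2788 + 41*v)
((-2497 + 756) + h(7))*(-3617 - 1726) = ((-2497 + 756) + (-2788 + 41*7))*(-3617 - 1726) = (-1741 + (-2788 + 287))*(-5343) = (-1741 - 2501)*(-5343) = -4242*(-5343) = 22665006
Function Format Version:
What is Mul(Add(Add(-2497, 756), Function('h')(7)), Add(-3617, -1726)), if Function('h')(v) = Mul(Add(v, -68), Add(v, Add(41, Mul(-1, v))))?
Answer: 22665006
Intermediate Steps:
Function('h')(v) = Add(-2788, Mul(41, v)) (Function('h')(v) = Mul(Add(-68, v), 41) = Add(-2788, Mul(41, v)))
Mul(Add(Add(-2497, 756), Function('h')(7)), Add(-3617, -1726)) = Mul(Add(Add(-2497, 756), Add(-2788, Mul(41, 7))), Add(-3617, -1726)) = Mul(Add(-1741, Add(-2788, 287)), -5343) = Mul(Add(-1741, -2501), -5343) = Mul(-4242, -5343) = 22665006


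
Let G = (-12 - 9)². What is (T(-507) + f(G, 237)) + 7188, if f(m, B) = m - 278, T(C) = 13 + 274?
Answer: 7638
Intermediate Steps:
T(C) = 287
G = 441 (G = (-21)² = 441)
f(m, B) = -278 + m
(T(-507) + f(G, 237)) + 7188 = (287 + (-278 + 441)) + 7188 = (287 + 163) + 7188 = 450 + 7188 = 7638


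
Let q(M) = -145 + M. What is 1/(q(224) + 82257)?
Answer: 1/82336 ≈ 1.2145e-5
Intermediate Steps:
1/(q(224) + 82257) = 1/((-145 + 224) + 82257) = 1/(79 + 82257) = 1/82336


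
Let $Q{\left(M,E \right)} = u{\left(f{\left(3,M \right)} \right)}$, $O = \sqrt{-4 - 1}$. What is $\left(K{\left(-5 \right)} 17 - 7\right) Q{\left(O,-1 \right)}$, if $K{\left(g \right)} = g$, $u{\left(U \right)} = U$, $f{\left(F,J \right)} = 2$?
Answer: $-184$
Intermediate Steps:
$O = i \sqrt{5}$ ($O = \sqrt{-5} = i \sqrt{5} \approx 2.2361 i$)
$Q{\left(M,E \right)} = 2$
$\left(K{\left(-5 \right)} 17 - 7\right) Q{\left(O,-1 \right)} = \left(\left(-5\right) 17 - 7\right) 2 = \left(-85 - 7\right) 2 = \left(-92\right) 2 = -184$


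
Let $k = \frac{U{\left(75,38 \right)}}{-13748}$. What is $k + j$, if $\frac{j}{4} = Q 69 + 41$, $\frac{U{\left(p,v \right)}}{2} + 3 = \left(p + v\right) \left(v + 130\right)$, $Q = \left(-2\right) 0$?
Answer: $\frac{1108355}{6874} \approx 161.24$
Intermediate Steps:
$Q = 0$
$U{\left(p,v \right)} = -6 + 2 \left(130 + v\right) \left(p + v\right)$ ($U{\left(p,v \right)} = -6 + 2 \left(p + v\right) \left(v + 130\right) = -6 + 2 \left(p + v\right) \left(130 + v\right) = -6 + 2 \left(130 + v\right) \left(p + v\right)$)
$k = - \frac{18981}{6874}$ ($k = \frac{-6 + 2 \cdot 38^{2} + 260 \cdot 75 + 260 \cdot 38 + 2 \cdot 75 \cdot 38}{-13748} = \left(-6 + 2 \cdot 1444 + 19500 + 9880 + 5700\right) \left(- \frac{1}{13748}\right) = \left(-6 + 2888 + 19500 + 9880 + 5700\right) \left(- \frac{1}{13748}\right) = 37962 \left(- \frac{1}{13748}\right) = - \frac{18981}{6874} \approx -2.7613$)
$j = 164$ ($j = 4 \left(0 \cdot 69 + 41\right) = 4 \left(0 + 41\right) = 4 \cdot 41 = 164$)
$k + j = - \frac{18981}{6874} + 164 = \frac{1108355}{6874}$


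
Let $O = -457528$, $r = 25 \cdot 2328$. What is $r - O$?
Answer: $515728$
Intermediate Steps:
$r = 58200$
$r - O = 58200 - -457528 = 58200 + 457528 = 515728$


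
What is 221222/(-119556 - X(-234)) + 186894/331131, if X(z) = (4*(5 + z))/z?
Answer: -992714412609/772004884135 ≈ -1.2859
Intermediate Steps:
X(z) = (20 + 4*z)/z
221222/(-119556 - X(-234)) + 186894/331131 = 221222/(-119556 - (4 + 20/(-234))) + 186894/331131 = 221222/(-119556 - (4 + 20*(-1/234))) + 186894*(1/331131) = 221222/(-119556 - (4 - 10/117)) + 62298/110377 = 221222/(-119556 - 1*458/117) + 62298/110377 = 221222/(-119556 - 458/117) + 62298/110377 = 221222/(-13988510/117) + 62298/110377 = 221222*(-117/13988510) + 62298/110377 = -12941487/6994255 + 62298/110377 = -992714412609/772004884135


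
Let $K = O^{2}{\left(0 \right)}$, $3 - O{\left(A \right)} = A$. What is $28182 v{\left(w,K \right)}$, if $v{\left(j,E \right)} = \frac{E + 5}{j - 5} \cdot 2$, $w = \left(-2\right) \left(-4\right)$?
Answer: $263032$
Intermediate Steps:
$O{\left(A \right)} = 3 - A$
$w = 8$
$K = 9$ ($K = \left(3 - 0\right)^{2} = \left(3 + 0\right)^{2} = 3^{2} = 9$)
$v{\left(j,E \right)} = \frac{2 \left(5 + E\right)}{-5 + j}$ ($v{\left(j,E \right)} = \frac{5 + E}{-5 + j} 2 = \frac{2 \left(5 + E\right)}{-5 + j}$)
$28182 v{\left(w,K \right)} = 28182 \frac{2 \left(5 + 9\right)}{-5 + 8} = 28182 \cdot 2 \cdot \frac{1}{3} \cdot 14 = 28182 \cdot \frac{28}{3} = 263032$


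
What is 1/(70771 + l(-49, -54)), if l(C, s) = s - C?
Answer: 1/70766 ≈ 1.4131e-5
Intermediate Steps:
1/(70771 + l(-49, -54)) = 1/(70771 + (-54 - 1*(-49))) = 1/(70771 + (-54 + 49)) = 1/(70771 - 5) = 1/70766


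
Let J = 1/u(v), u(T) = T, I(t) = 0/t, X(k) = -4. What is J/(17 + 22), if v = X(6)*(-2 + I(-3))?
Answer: 1/312 ≈ 0.0032051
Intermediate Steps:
I(t) = 0
v = 8 (v = -4*(-2 + 0) = -4*(-2) = 8)
J = ⅛ (J = 1/8 = ⅛ ≈ 0.12500)
J/(17 + 22) = 1/(8*(17 + 22)) = (⅛)/39 = (⅛)*(1/39) = 1/312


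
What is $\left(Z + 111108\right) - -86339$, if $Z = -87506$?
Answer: $109941$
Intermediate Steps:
$\left(Z + 111108\right) - -86339 = \left(-87506 + 111108\right) - -86339 = 23602 + 86339 = 109941$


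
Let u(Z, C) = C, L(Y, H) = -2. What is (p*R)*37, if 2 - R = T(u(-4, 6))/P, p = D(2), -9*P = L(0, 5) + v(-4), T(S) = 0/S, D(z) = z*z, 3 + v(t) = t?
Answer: 296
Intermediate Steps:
v(t) = -3 + t
D(z) = z²
T(S) = 0
P = 1 (P = -(-2 + (-3 - 4))/9 = -(-2 - 7)/9 = -⅑*(-9) = 1)
p = 4 (p = 2² = 4)
R = 2 (R = 2 - 0/1 = 2 - 0 = 2 - 1*0 = 2 + 0 = 2)
(p*R)*37 = (4*2)*37 = 8*37 = 296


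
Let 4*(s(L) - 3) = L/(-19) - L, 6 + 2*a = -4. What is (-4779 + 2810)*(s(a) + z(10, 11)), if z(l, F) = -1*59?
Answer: 2045791/19 ≈ 1.0767e+5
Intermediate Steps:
a = -5 (a = -3 + (1/2)*(-4) = -3 - 2 = -5)
z(l, F) = -59
s(L) = 3 - 5*L/19 (s(L) = 3 + (L/(-19) - L)/4 = 3 + (L*(-1/19) - L)/4 = 3 + (-L/19 - L)/4 = 3 + (-20*L/19)/4 = 3 - 5*L/19)
(-4779 + 2810)*(s(a) + z(10, 11)) = (-4779 + 2810)*((3 - 5/19*(-5)) - 59) = -1969*((3 + 25/19) - 59) = -1969*(82/19 - 59) = -1969*(-1039/19) = 2045791/19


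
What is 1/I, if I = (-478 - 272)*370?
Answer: -1/277500 ≈ -3.6036e-6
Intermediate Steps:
I = -277500 (I = -750*370 = -277500)
1/I = 1/(-277500) = -1/277500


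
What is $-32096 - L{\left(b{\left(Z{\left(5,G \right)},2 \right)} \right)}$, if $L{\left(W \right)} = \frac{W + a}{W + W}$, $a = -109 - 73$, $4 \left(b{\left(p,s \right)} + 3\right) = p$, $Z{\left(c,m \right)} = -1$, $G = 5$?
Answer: $- \frac{64249}{2} \approx -32125.0$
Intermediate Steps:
$b{\left(p,s \right)} = -3 + \frac{p}{4}$
$a = -182$ ($a = -109 - 73 = -182$)
$L{\left(W \right)} = \frac{-182 + W}{2 W}$ ($L{\left(W \right)} = \frac{W - 182}{W + W} = \frac{-182 + W}{2 W}$)
$-32096 - L{\left(b{\left(Z{\left(5,G \right)},2 \right)} \right)} = -32096 - \frac{-182 + \left(-3 + \frac{1}{4} \left(-1\right)\right)}{2 \left(-3 + \frac{1}{4} \left(-1\right)\right)} = -32096 - \frac{-182 - \frac{13}{4}}{2 \left(-3 - \frac{1}{4}\right)} = -32096 - \frac{-182 - \frac{13}{4}}{2 \left(- \frac{13}{4}\right)} = -32096 - \frac{1}{2} \left(- \frac{4}{13}\right) \left(- \frac{741}{4}\right) = -32096 - \frac{57}{2} = - \frac{64249}{2}$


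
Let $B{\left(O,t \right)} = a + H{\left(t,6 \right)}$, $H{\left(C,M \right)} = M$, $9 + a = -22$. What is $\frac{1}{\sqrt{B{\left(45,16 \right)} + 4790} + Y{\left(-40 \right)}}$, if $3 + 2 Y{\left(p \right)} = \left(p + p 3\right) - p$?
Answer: $\frac{246}{3931} + \frac{4 \sqrt{4765}}{3931} \approx 0.13282$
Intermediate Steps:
$a = -31$ ($a = -9 - 22 = -31$)
$B{\left(O,t \right)} = -25$ ($B{\left(O,t \right)} = -31 + 6 = -25$)
$Y{\left(p \right)} = - \frac{3}{2} + \frac{3 p}{2}$ ($Y{\left(p \right)} = - \frac{3}{2} + \frac{\left(p + p 3\right) - p}{2} = - \frac{3}{2} + \frac{\left(p + 3 p\right) - p}{2} = - \frac{3}{2} + \frac{4 p - p}{2} = - \frac{3}{2} + \frac{3 p}{2}$)
$\frac{1}{\sqrt{B{\left(45,16 \right)} + 4790} + Y{\left(-40 \right)}} = \frac{1}{\sqrt{-25 + 4790} + \left(- \frac{3}{2} + \frac{3}{2} \left(-40\right)\right)} = \frac{1}{\sqrt{4765} - \frac{123}{2}} = \frac{1}{- \frac{123}{2} + \sqrt{4765}}$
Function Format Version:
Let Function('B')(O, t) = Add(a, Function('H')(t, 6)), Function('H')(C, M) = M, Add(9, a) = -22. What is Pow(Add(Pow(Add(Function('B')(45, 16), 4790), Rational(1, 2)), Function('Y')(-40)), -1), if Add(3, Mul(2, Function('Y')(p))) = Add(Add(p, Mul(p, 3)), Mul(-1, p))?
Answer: Add(Rational(246, 3931), Mul(Rational(4, 3931), Pow(4765, Rational(1, 2)))) ≈ 0.13282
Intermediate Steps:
a = -31 (a = Add(-9, -22) = -31)
Function('B')(O, t) = -25 (Function('B')(O, t) = Add(-31, 6) = -25)
Function('Y')(p) = Add(Rational(-3, 2), Mul(Rational(3, 2), p)) (Function('Y')(p) = Add(Rational(-3, 2), Mul(Rational(1, 2), Add(Add(p, Mul(p, 3)), Mul(-1, p)))) = Add(Rational(-3, 2), Mul(Rational(1, 2), Add(Add(p, Mul(3, p)), Mul(-1, p)))) = Add(Rational(-3, 2), Mul(Rational(1, 2), Add(Mul(4, p), Mul(-1, p)))) = Add(Rational(-3, 2), Mul(Rational(1, 2), Mul(3, p))) = Add(Rational(-3, 2), Mul(Rational(3, 2), p)))
Pow(Add(Pow(Add(Function('B')(45, 16), 4790), Rational(1, 2)), Function('Y')(-40)), -1) = Pow(Add(Pow(Add(-25, 4790), Rational(1, 2)), Add(Rational(-3, 2), Mul(Rational(3, 2), -40))), -1) = Pow(Add(Pow(4765, Rational(1, 2)), Add(Rational(-3, 2), -60)), -1) = Pow(Add(Pow(4765, Rational(1, 2)), Rational(-123, 2)), -1) = Pow(Add(Rational(-123, 2), Pow(4765, Rational(1, 2))), -1)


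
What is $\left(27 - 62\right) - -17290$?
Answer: $17255$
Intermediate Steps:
$\left(27 - 62\right) - -17290 = \left(27 - 62\right) + 17290 = -35 + 17290 = 17255$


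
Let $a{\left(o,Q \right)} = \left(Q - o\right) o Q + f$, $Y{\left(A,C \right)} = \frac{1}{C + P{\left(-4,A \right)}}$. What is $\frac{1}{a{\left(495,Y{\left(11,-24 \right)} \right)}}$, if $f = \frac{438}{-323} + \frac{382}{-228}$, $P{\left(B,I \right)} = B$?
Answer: $\frac{759696}{6646194955} \approx 0.00011431$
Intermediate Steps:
$f = - \frac{5875}{1938}$ ($f = 438 \left(- \frac{1}{323}\right) + 382 \left(- \frac{1}{228}\right) = - \frac{438}{323} - \frac{191}{114} = - \frac{5875}{1938} \approx -3.0315$)
$Y{\left(A,C \right)} = \frac{1}{-4 + C}$ ($Y{\left(A,C \right)} = \frac{1}{C - 4} = \frac{1}{-4 + C}$)
$a{\left(o,Q \right)} = - \frac{5875}{1938} + Q o \left(Q - o\right)$ ($a{\left(o,Q \right)} = \left(Q - o\right) o Q - \frac{5875}{1938} = o \left(Q - o\right) Q - \frac{5875}{1938} = Q o \left(Q - o\right) - \frac{5875}{1938} = - \frac{5875}{1938} + Q o \left(Q - o\right)$)
$\frac{1}{a{\left(495,Y{\left(11,-24 \right)} \right)}} = \frac{1}{- \frac{5875}{1938} + 495 \left(\frac{1}{-4 - 24}\right)^{2} - \frac{495^{2}}{-4 - 24}} = \frac{1}{- \frac{5875}{1938} + 495 \left(\frac{1}{-28}\right)^{2} - \frac{1}{-28} \cdot 245025} = \frac{1}{- \frac{5875}{1938} + 495 \left(- \frac{1}{28}\right)^{2} - \left(- \frac{1}{28}\right) 245025} = \frac{1}{- \frac{5875}{1938} + 495 \cdot \frac{1}{784} + \frac{245025}{28}} = \frac{1}{- \frac{5875}{1938} + \frac{495}{784} + \frac{245025}{28}} = \frac{1}{\frac{6646194955}{759696}} = \frac{759696}{6646194955}$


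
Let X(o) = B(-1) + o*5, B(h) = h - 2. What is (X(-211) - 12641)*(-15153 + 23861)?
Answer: -119290892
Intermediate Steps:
B(h) = -2 + h
X(o) = -3 + 5*o (X(o) = (-2 - 1) + o*5 = -3 + 5*o)
(X(-211) - 12641)*(-15153 + 23861) = ((-3 + 5*(-211)) - 12641)*(-15153 + 23861) = ((-3 - 1055) - 12641)*8708 = (-1058 - 12641)*8708 = -13699*8708 = -119290892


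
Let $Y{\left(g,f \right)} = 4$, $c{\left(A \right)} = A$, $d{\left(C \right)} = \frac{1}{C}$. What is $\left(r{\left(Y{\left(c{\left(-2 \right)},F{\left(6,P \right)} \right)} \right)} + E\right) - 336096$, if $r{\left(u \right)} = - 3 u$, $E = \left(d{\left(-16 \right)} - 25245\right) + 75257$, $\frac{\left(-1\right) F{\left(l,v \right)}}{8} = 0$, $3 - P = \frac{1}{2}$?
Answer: $- \frac{4577537}{16} \approx -2.861 \cdot 10^{5}$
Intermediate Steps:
$P = \frac{5}{2}$ ($P = 3 - \frac{1}{2} = \frac{5}{2} \approx 2.5$)
$F{\left(l,v \right)} = 0$ ($F{\left(l,v \right)} = \left(-8\right) 0 = 0$)
$E = \frac{800191}{16}$ ($E = \left(\frac{1}{-16} - 25245\right) + 75257 = \left(- \frac{1}{16} - 25245\right) + 75257 = - \frac{403921}{16} + 75257 = \frac{800191}{16} \approx 50012.0$)
$\left(r{\left(Y{\left(c{\left(-2 \right)},F{\left(6,P \right)} \right)} \right)} + E\right) - 336096 = \left(\left(-3\right) 4 + \frac{800191}{16}\right) - 336096 = \left(-12 + \frac{800191}{16}\right) - 336096 = \frac{799999}{16} - 336096 = - \frac{4577537}{16}$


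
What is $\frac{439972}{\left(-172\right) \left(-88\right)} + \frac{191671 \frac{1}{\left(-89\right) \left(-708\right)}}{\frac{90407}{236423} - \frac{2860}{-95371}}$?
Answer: $\frac{20199881281364981111}{554270154719466504} \approx 36.444$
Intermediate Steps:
$\frac{439972}{\left(-172\right) \left(-88\right)} + \frac{191671 \frac{1}{\left(-89\right) \left(-708\right)}}{\frac{90407}{236423} - \frac{2860}{-95371}} = \frac{439972}{15136} + \frac{191671 \cdot \frac{1}{63012}}{90407 \cdot \frac{1}{236423} - - \frac{2860}{95371}} = 439972 \cdot \frac{1}{15136} + \frac{191671 \cdot \frac{1}{63012}}{\frac{90407}{236423} + \frac{2860}{95371}} = \frac{109993}{3784} + \frac{191671}{63012 \cdot \frac{9298375777}{22547897933}} = \frac{109993}{3784} + \frac{191671}{63012} \cdot \frac{22547897933}{9298375777} = \frac{109993}{3784} + \frac{4321778144716043}{585909254460324} = \frac{20199881281364981111}{554270154719466504}$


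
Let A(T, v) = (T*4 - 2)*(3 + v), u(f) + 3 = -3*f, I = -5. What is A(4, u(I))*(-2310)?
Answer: -485100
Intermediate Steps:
u(f) = -3 - 3*f
A(T, v) = (-2 + 4*T)*(3 + v) (A(T, v) = (4*T - 2)*(3 + v) = (-2 + 4*T)*(3 + v))
A(4, u(I))*(-2310) = (-6 - 2*(-3 - 3*(-5)) + 12*4 + 4*4*(-3 - 3*(-5)))*(-2310) = (-6 - 2*(-3 + 15) + 48 + 4*4*(-3 + 15))*(-2310) = (-6 - 2*12 + 48 + 4*4*12)*(-2310) = (-6 - 24 + 48 + 192)*(-2310) = 210*(-2310) = -485100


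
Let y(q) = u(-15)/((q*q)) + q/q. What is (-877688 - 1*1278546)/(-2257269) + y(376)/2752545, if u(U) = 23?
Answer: 5950960395494671/6229803124937280 ≈ 0.95524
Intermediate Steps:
y(q) = 1 + 23/q**2 (y(q) = 23/((q*q)) + q/q = 23/(q**2) + 1 = 23/q**2 + 1 = 1 + 23/q**2)
(-877688 - 1*1278546)/(-2257269) + y(376)/2752545 = (-877688 - 1*1278546)/(-2257269) + (1 + 23/376**2)/2752545 = (-877688 - 1278546)*(-1/2257269) + (1 + 23*(1/141376))*(1/2752545) = -2156234*(-1/2257269) + (1 + 23/141376)*(1/2752545) = 2156234/2257269 + (141399/141376)*(1/2752545) = 2156234/2257269 + 47133/129714600640 = 5950960395494671/6229803124937280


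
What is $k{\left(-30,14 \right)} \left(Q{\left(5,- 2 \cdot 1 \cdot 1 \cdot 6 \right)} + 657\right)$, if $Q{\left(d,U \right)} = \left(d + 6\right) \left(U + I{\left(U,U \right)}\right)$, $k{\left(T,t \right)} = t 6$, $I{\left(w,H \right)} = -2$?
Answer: $42252$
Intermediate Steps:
$k{\left(T,t \right)} = 6 t$
$Q{\left(d,U \right)} = \left(-2 + U\right) \left(6 + d\right)$ ($Q{\left(d,U \right)} = \left(d + 6\right) \left(U - 2\right) = \left(6 + d\right) \left(-2 + U\right) = \left(-2 + U\right) \left(6 + d\right)$)
$k{\left(-30,14 \right)} \left(Q{\left(5,- 2 \cdot 1 \cdot 1 \cdot 6 \right)} + 657\right) = 6 \cdot 14 \left(\left(-12 - 10 + 6 - 2 \cdot 1 \cdot 1 \cdot 6 + - 2 \cdot 1 \cdot 1 \cdot 6 \cdot 5\right) + 657\right) = 84 \left(\left(-12 - 10 + 6 \left(-2\right) 1 \cdot 6 + \left(-2\right) 1 \cdot 6 \cdot 5\right) + 657\right) = 84 \left(\left(-12 - 10 + 6 \left(\left(-2\right) 6\right) + \left(-2\right) 6 \cdot 5\right) + 657\right) = 84 \left(\left(-12 - 10 + 6 \left(-12\right) - 60\right) + 657\right) = 84 \left(\left(-12 - 10 - 72 - 60\right) + 657\right) = 84 \left(-154 + 657\right) = 84 \cdot 503 = 42252$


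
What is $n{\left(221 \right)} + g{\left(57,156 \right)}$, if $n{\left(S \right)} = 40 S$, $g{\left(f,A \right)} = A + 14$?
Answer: $9010$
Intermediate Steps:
$g{\left(f,A \right)} = 14 + A$
$n{\left(221 \right)} + g{\left(57,156 \right)} = 40 \cdot 221 + \left(14 + 156\right) = 8840 + 170 = 9010$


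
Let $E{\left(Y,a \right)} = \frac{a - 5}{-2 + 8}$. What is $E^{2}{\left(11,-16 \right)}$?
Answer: $\frac{49}{4} \approx 12.25$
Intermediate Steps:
$E{\left(Y,a \right)} = - \frac{5}{6} + \frac{a}{6}$ ($E{\left(Y,a \right)} = \frac{-5 + a}{6} = \left(-5 + a\right) \frac{1}{6} = - \frac{5}{6} + \frac{a}{6}$)
$E^{2}{\left(11,-16 \right)} = \left(- \frac{5}{6} + \frac{1}{6} \left(-16\right)\right)^{2} = \left(- \frac{5}{6} - \frac{8}{3}\right)^{2} = \left(- \frac{7}{2}\right)^{2} = \frac{49}{4}$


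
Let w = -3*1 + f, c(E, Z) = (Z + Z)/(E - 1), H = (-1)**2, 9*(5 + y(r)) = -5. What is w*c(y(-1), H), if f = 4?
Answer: -18/59 ≈ -0.30508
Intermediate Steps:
y(r) = -50/9 (y(r) = -5 + (1/9)*(-5) = -5 - 5/9 = -50/9)
H = 1
c(E, Z) = 2*Z/(-1 + E) (c(E, Z) = (2*Z)/(-1 + E) = 2*Z/(-1 + E))
w = 1 (w = -3*1 + 4 = -3 + 4 = 1)
w*c(y(-1), H) = 1*(2*1/(-1 - 50/9)) = 1*(2*1/(-59/9)) = 1*(2*1*(-9/59)) = 1*(-18/59) = -18/59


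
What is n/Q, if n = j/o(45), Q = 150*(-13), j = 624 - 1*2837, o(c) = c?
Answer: 2213/87750 ≈ 0.025219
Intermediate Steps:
j = -2213 (j = 624 - 2837 = -2213)
Q = -1950
n = -2213/45 ≈ -49.178
n/Q = -2213/45/(-1950) = -2213/45*(-1/1950) = 2213/87750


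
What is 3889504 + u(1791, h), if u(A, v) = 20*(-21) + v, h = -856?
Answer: 3888228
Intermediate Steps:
u(A, v) = -420 + v
3889504 + u(1791, h) = 3889504 + (-420 - 856) = 3889504 - 1276 = 3888228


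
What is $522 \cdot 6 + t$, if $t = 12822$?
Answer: $15954$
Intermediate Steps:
$522 \cdot 6 + t = 522 \cdot 6 + 12822 = 3132 + 12822 = 15954$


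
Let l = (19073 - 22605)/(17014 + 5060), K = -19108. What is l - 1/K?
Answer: -33733691/210894996 ≈ -0.15996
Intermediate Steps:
l = -1766/11037 (l = -3532/22074 = -3532*1/22074 = -1766/11037 ≈ -0.16001)
l - 1/K = -1766/11037 - 1/(-19108) = -1766/11037 - 1*(-1/19108) = -1766/11037 + 1/19108 = -33733691/210894996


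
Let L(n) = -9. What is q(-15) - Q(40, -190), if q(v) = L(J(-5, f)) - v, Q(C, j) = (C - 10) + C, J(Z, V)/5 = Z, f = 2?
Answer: -64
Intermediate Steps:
J(Z, V) = 5*Z
Q(C, j) = -10 + 2*C (Q(C, j) = (-10 + C) + C = -10 + 2*C)
q(v) = -9 - v
q(-15) - Q(40, -190) = (-9 - 1*(-15)) - (-10 + 2*40) = (-9 + 15) - (-10 + 80) = 6 - 1*70 = 6 - 70 = -64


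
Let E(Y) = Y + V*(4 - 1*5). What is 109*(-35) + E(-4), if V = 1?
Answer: -3820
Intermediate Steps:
E(Y) = -1 + Y (E(Y) = Y + 1*(4 - 1*5) = Y + 1*(4 - 5) = Y + 1*(-1) = Y - 1 = -1 + Y)
109*(-35) + E(-4) = 109*(-35) + (-1 - 4) = -3815 - 5 = -3820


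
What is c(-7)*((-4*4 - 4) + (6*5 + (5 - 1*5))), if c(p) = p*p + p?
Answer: 420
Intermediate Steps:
c(p) = p + p² (c(p) = p² + p = p + p²)
c(-7)*((-4*4 - 4) + (6*5 + (5 - 1*5))) = (-7*(1 - 7))*((-4*4 - 4) + (6*5 + (5 - 1*5))) = (-7*(-6))*((-16 - 4) + (30 + (5 - 5))) = 42*(-20 + (30 + 0)) = 42*(-20 + 30) = 42*10 = 420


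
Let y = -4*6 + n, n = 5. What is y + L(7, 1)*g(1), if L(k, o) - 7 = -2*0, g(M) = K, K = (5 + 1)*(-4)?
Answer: -187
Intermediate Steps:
K = -24 (K = 6*(-4) = -24)
g(M) = -24
L(k, o) = 7 (L(k, o) = 7 - 2*0 = 7 + 0 = 7)
y = -19 (y = -4*6 + 5 = -24 + 5 = -19)
y + L(7, 1)*g(1) = -19 + 7*(-24) = -19 - 168 = -187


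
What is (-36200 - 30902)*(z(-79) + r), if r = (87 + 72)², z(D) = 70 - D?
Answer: -1706403860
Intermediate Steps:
r = 25281 (r = 159² = 25281)
(-36200 - 30902)*(z(-79) + r) = (-36200 - 30902)*((70 - 1*(-79)) + 25281) = -67102*((70 + 79) + 25281) = -67102*(149 + 25281) = -67102*25430 = -1706403860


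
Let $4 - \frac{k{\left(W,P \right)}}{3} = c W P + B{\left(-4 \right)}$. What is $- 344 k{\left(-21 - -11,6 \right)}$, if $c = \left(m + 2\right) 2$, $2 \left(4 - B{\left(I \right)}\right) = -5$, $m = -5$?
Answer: $374100$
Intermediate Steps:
$B{\left(I \right)} = \frac{13}{2}$ ($B{\left(I \right)} = 4 - - \frac{5}{2} = 4 + \frac{5}{2} = \frac{13}{2}$)
$c = -6$ ($c = \left(-5 + 2\right) 2 = \left(-3\right) 2 = -6$)
$k{\left(W,P \right)} = - \frac{15}{2} + 18 P W$ ($k{\left(W,P \right)} = 12 - 3 \left(- 6 W P + \frac{13}{2}\right) = 12 - 3 \left(- 6 P W + \frac{13}{2}\right) = 12 - 3 \left(\frac{13}{2} - 6 P W\right) = 12 + \left(- \frac{39}{2} + 18 P W\right) = - \frac{15}{2} + 18 P W$)
$- 344 k{\left(-21 - -11,6 \right)} = - 344 \left(- \frac{15}{2} + 18 \cdot 6 \left(-21 - -11\right)\right) = - 344 \left(- \frac{15}{2} + 18 \cdot 6 \left(-21 + 11\right)\right) = - 344 \left(- \frac{15}{2} + 18 \cdot 6 \left(-10\right)\right) = - 344 \left(- \frac{15}{2} - 1080\right) = \left(-344\right) \left(- \frac{2175}{2}\right) = 374100$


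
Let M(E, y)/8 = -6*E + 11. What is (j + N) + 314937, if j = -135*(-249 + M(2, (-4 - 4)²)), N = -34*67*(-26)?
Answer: 408860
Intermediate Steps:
N = 59228 (N = -2278*(-26) = 59228)
M(E, y) = 88 - 48*E (M(E, y) = 8*(-6*E + 11) = 8*(11 - 6*E) = 88 - 48*E)
j = 34695 (j = -135*(-249 + (88 - 48*2)) = -135*(-249 + (88 - 96)) = -135*(-249 - 8) = -135*(-257) = 34695)
(j + N) + 314937 = (34695 + 59228) + 314937 = 93923 + 314937 = 408860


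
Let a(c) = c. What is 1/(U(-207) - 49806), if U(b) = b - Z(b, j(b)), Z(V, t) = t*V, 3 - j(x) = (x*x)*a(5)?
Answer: -1/44398107 ≈ -2.2523e-8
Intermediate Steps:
j(x) = 3 - 5*x² (j(x) = 3 - x*x*5 = 3 - x²*5 = 3 - 5*x²)
Z(V, t) = V*t
U(b) = b - b*(3 - 5*b²)
1/(U(-207) - 49806) = 1/(-207*(-2 + 5*(-207)²) - 49806) = 1/(-207*(-2 + 5*42849) - 49806) = 1/(-207*(-2 + 214245) - 49806) = 1/(-207*214243 - 49806) = 1/(-44348301 - 49806) = 1/(-44398107) = -1/44398107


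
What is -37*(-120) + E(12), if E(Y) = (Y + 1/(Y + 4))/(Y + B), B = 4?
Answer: 1136833/256 ≈ 4440.8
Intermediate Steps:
E(Y) = (Y + 1/(4 + Y))/(4 + Y) (E(Y) = (Y + 1/(Y + 4))/(Y + 4) = (Y + 1/(4 + Y))/(4 + Y))
-37*(-120) + E(12) = -37*(-120) + (1 + 12² + 4*12)/(16 + 12² + 8*12) = 4440 + (1 + 144 + 48)/(16 + 144 + 96) = 4440 + 193/256 = 1136833/256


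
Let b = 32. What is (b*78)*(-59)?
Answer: -147264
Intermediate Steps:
(b*78)*(-59) = (32*78)*(-59) = 2496*(-59) = -147264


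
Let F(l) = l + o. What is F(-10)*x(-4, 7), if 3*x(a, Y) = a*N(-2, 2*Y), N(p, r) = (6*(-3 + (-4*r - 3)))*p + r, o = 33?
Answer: -69736/3 ≈ -23245.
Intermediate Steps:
F(l) = 33 + l (F(l) = l + 33 = 33 + l)
N(p, r) = r + p*(-36 - 24*r) (N(p, r) = (6*(-3 + (-3 - 4*r)))*p + r = (6*(-6 - 4*r))*p + r = (-36 - 24*r)*p + r = p*(-36 - 24*r) + r = r + p*(-36 - 24*r))
x(a, Y) = a*(72 + 98*Y)/3 (x(a, Y) = (a*(2*Y - 36*(-2) - 24*(-2)*2*Y))/3 = (a*(2*Y + 72 + 96*Y))/3 = (a*(72 + 98*Y))/3 = a*(72 + 98*Y)/3)
F(-10)*x(-4, 7) = (33 - 10)*((⅔)*(-4)*(36 + 49*7)) = 23*((⅔)*(-4)*(36 + 343)) = 23*((⅔)*(-4)*379) = 23*(-3032/3) = -69736/3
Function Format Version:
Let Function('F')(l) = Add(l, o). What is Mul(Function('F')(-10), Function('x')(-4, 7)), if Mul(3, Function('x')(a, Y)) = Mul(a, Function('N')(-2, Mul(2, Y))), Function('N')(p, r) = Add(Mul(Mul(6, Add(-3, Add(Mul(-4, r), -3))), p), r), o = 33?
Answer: Rational(-69736, 3) ≈ -23245.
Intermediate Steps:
Function('F')(l) = Add(33, l) (Function('F')(l) = Add(l, 33) = Add(33, l))
Function('N')(p, r) = Add(r, Mul(p, Add(-36, Mul(-24, r)))) (Function('N')(p, r) = Add(Mul(Mul(6, Add(-3, Add(-3, Mul(-4, r)))), p), r) = Add(Mul(Mul(6, Add(-6, Mul(-4, r))), p), r) = Add(Mul(Add(-36, Mul(-24, r)), p), r) = Add(Mul(p, Add(-36, Mul(-24, r))), r) = Add(r, Mul(p, Add(-36, Mul(-24, r)))))
Function('x')(a, Y) = Mul(Rational(1, 3), a, Add(72, Mul(98, Y))) (Function('x')(a, Y) = Mul(Rational(1, 3), Mul(a, Add(Mul(2, Y), Mul(-36, -2), Mul(-24, -2, Mul(2, Y))))) = Mul(Rational(1, 3), Mul(a, Add(Mul(2, Y), 72, Mul(96, Y)))) = Mul(Rational(1, 3), Mul(a, Add(72, Mul(98, Y)))) = Mul(Rational(1, 3), a, Add(72, Mul(98, Y))))
Mul(Function('F')(-10), Function('x')(-4, 7)) = Mul(Add(33, -10), Mul(Rational(2, 3), -4, Add(36, Mul(49, 7)))) = Mul(23, Mul(Rational(2, 3), -4, Add(36, 343))) = Mul(23, Mul(Rational(2, 3), -4, 379)) = Mul(23, Rational(-3032, 3)) = Rational(-69736, 3)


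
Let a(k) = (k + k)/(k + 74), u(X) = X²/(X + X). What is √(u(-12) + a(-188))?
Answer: I*√8778/57 ≈ 1.6437*I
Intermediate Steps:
u(X) = X/2 (u(X) = X²/((2*X)) = (1/(2*X))*X² = X/2)
a(k) = 2*k/(74 + k) (a(k) = (2*k)/(74 + k) = 2*k/(74 + k))
√(u(-12) + a(-188)) = √((½)*(-12) + 2*(-188)/(74 - 188)) = √(-6 + 2*(-188)/(-114)) = √(-6 + 2*(-188)*(-1/114)) = √(-6 + 188/57) = √(-154/57) = I*√8778/57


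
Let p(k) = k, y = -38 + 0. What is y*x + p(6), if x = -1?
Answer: 44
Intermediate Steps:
y = -38
y*x + p(6) = -38*(-1) + 6 = 38 + 6 = 44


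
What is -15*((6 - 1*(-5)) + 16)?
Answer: -405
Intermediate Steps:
-15*((6 - 1*(-5)) + 16) = -15*((6 + 5) + 16) = -15*(11 + 16) = -15*27 = -405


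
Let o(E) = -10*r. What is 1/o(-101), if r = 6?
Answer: -1/60 ≈ -0.016667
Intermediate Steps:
o(E) = -60 (o(E) = -10*6 = -60)
1/o(-101) = 1/(-60) = -1/60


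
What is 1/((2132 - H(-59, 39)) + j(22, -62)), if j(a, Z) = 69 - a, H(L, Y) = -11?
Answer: 1/2190 ≈ 0.00045662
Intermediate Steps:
1/((2132 - H(-59, 39)) + j(22, -62)) = 1/((2132 - 1*(-11)) + (69 - 1*22)) = 1/((2132 + 11) + (69 - 22)) = 1/(2143 + 47) = 1/2190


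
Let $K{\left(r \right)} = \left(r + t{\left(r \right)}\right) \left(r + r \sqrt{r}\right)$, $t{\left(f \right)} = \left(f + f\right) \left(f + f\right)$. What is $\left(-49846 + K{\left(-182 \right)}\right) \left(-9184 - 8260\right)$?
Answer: $420941059336 + 420071545712 i \sqrt{182} \approx 4.2094 \cdot 10^{11} + 5.6671 \cdot 10^{12} i$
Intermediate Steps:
$t{\left(f \right)} = 4 f^{2}$ ($t{\left(f \right)} = 2 f 2 f = 4 f^{2}$)
$K{\left(r \right)} = \left(r + r^{\frac{3}{2}}\right) \left(r + 4 r^{2}\right)$ ($K{\left(r \right)} = \left(r + 4 r^{2}\right) \left(r + r \sqrt{r}\right) = \left(r + 4 r^{2}\right) \left(r + r^{\frac{3}{2}}\right) = \left(r + r^{\frac{3}{2}}\right) \left(r + 4 r^{2}\right)$)
$\left(-49846 + K{\left(-182 \right)}\right) \left(-9184 - 8260\right) = \left(-49846 + \left(\left(-182\right)^{2} + \left(-182\right)^{\frac{5}{2}} + 4 \left(-182\right)^{3} + 4 \left(-182\right)^{\frac{7}{2}}\right)\right) \left(-9184 - 8260\right) = \left(-49846 + \left(33124 + 33124 i \sqrt{182} + 4 \left(-6028568\right) + 4 \left(- 6028568 i \sqrt{182}\right)\right)\right) \left(-17444\right) = \left(-49846 + \left(33124 + 33124 i \sqrt{182} - 24114272 - 24114272 i \sqrt{182}\right)\right) \left(-17444\right) = \left(-49846 - \left(24081148 + 24081148 i \sqrt{182}\right)\right) \left(-17444\right) = \left(-24130994 - 24081148 i \sqrt{182}\right) \left(-17444\right) = 420941059336 + 420071545712 i \sqrt{182}$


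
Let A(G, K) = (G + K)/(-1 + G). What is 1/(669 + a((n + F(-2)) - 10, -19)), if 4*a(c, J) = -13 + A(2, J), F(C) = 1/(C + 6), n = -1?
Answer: 2/1323 ≈ 0.0015117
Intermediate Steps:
A(G, K) = (G + K)/(-1 + G)
F(C) = 1/(6 + C)
a(c, J) = -11/4 + J/4 (a(c, J) = (-13 + (2 + J)/(-1 + 2))/4 = (-13 + (2 + J)/1)/4 = (-13 + 1*(2 + J))/4 = (-13 + (2 + J))/4 = (-11 + J)/4 = -11/4 + J/4)
1/(669 + a((n + F(-2)) - 10, -19)) = 1/(669 + (-11/4 + (¼)*(-19))) = 1/(669 + (-11/4 - 19/4)) = 1/(669 - 15/2) = 1/(1323/2) = 2/1323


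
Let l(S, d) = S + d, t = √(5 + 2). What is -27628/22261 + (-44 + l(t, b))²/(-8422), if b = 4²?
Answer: -250291467/187482142 + 28*√7/4211 ≈ -1.3174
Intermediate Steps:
b = 16
t = √7 ≈ 2.6458
-27628/22261 + (-44 + l(t, b))²/(-8422) = -27628/22261 + (-44 + (√7 + 16))²/(-8422) = -27628*1/22261 + (-44 + (16 + √7))²*(-1/8422) = -27628/22261 + (-28 + √7)²*(-1/8422) = -27628/22261 - (-28 + √7)²/8422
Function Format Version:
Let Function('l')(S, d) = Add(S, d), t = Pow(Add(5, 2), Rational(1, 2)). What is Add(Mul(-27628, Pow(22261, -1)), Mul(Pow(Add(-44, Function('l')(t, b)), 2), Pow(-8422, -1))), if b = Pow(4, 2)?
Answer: Add(Rational(-250291467, 187482142), Mul(Rational(28, 4211), Pow(7, Rational(1, 2)))) ≈ -1.3174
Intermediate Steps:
b = 16
t = Pow(7, Rational(1, 2)) ≈ 2.6458
Add(Mul(-27628, Pow(22261, -1)), Mul(Pow(Add(-44, Function('l')(t, b)), 2), Pow(-8422, -1))) = Add(Mul(-27628, Pow(22261, -1)), Mul(Pow(Add(-44, Add(Pow(7, Rational(1, 2)), 16)), 2), Pow(-8422, -1))) = Add(Mul(-27628, Rational(1, 22261)), Mul(Pow(Add(-44, Add(16, Pow(7, Rational(1, 2)))), 2), Rational(-1, 8422))) = Add(Rational(-27628, 22261), Mul(Pow(Add(-28, Pow(7, Rational(1, 2))), 2), Rational(-1, 8422))) = Add(Rational(-27628, 22261), Mul(Rational(-1, 8422), Pow(Add(-28, Pow(7, Rational(1, 2))), 2)))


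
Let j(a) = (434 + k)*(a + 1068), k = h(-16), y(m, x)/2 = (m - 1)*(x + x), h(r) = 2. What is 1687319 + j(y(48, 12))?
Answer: 3136583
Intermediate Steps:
y(m, x) = 4*x*(-1 + m) (y(m, x) = 2*((m - 1)*(x + x)) = 2*((-1 + m)*(2*x)) = 2*(2*x*(-1 + m)) = 4*x*(-1 + m))
k = 2
j(a) = 465648 + 436*a (j(a) = (434 + 2)*(a + 1068) = 436*(1068 + a) = 465648 + 436*a)
1687319 + j(y(48, 12)) = 1687319 + (465648 + 436*(4*12*(-1 + 48))) = 1687319 + (465648 + 436*(4*12*47)) = 1687319 + (465648 + 436*2256) = 1687319 + (465648 + 983616) = 1687319 + 1449264 = 3136583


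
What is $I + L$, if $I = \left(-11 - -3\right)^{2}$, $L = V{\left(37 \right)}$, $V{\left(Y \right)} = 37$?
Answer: $101$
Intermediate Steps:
$L = 37$
$I = 64$ ($I = \left(-11 + \left(-8 + 11\right)\right)^{2} = \left(-11 + 3\right)^{2} = \left(-8\right)^{2} = 64$)
$I + L = 64 + 37 = 101$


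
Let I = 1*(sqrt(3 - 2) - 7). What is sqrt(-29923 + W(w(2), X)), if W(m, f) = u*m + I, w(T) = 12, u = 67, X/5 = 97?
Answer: 5*I*sqrt(1165) ≈ 170.66*I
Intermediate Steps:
X = 485 (X = 5*97 = 485)
I = -6 (I = 1*(sqrt(1) - 7) = 1*(1 - 7) = 1*(-6) = -6)
W(m, f) = -6 + 67*m (W(m, f) = 67*m - 6 = -6 + 67*m)
sqrt(-29923 + W(w(2), X)) = sqrt(-29923 + (-6 + 67*12)) = sqrt(-29923 + (-6 + 804)) = sqrt(-29923 + 798) = sqrt(-29125) = 5*I*sqrt(1165)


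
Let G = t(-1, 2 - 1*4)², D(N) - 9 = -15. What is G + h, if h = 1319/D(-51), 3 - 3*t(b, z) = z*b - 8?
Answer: -1265/6 ≈ -210.83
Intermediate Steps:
D(N) = -6 (D(N) = 9 - 15 = -6)
t(b, z) = 11/3 - b*z/3 (t(b, z) = 1 - (z*b - 8)/3 = 1 - (b*z - 8)/3 = 1 - (-8 + b*z)/3 = 1 + (8/3 - b*z/3) = 11/3 - b*z/3)
G = 9 (G = (11/3 - ⅓*(-1)*(2 - 1*4))² = (11/3 - ⅓*(-1)*(2 - 4))² = (11/3 - ⅓*(-1)*(-2))² = (11/3 - ⅔)² = 3² = 9)
h = -1319/6 (h = 1319/(-6) = 1319*(-⅙) = -1319/6 ≈ -219.83)
G + h = 9 - 1319/6 = -1265/6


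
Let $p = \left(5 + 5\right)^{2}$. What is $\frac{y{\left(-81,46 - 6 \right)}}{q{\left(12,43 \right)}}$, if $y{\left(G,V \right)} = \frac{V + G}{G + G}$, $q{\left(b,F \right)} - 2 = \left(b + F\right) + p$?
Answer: $\frac{41}{25434} \approx 0.001612$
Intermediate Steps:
$p = 100$ ($p = 10^{2} = 100$)
$q{\left(b,F \right)} = 102 + F + b$ ($q{\left(b,F \right)} = 2 + \left(\left(b + F\right) + 100\right) = 2 + \left(\left(F + b\right) + 100\right) = 2 + \left(100 + F + b\right) = 102 + F + b$)
$y{\left(G,V \right)} = \frac{G + V}{2 G}$
$\frac{y{\left(-81,46 - 6 \right)}}{q{\left(12,43 \right)}} = \frac{\frac{1}{2} \frac{1}{-81} \left(-81 + \left(46 - 6\right)\right)}{102 + 43 + 12} = \frac{\frac{1}{2} \left(- \frac{1}{81}\right) \left(-81 + \left(46 - 6\right)\right)}{157} = \frac{1}{2} \left(- \frac{1}{81}\right) \left(-81 + 40\right) \frac{1}{157} = \frac{1}{2} \left(- \frac{1}{81}\right) \left(-41\right) \frac{1}{157} = \frac{41}{162} \cdot \frac{1}{157} = \frac{41}{25434}$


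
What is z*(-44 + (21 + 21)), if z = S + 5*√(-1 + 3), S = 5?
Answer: -10 - 10*√2 ≈ -24.142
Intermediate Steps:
z = 5 + 5*√2 (z = 5 + 5*√(-1 + 3) = 5 + 5*√2 ≈ 12.071)
z*(-44 + (21 + 21)) = (5 + 5*√2)*(-44 + (21 + 21)) = (5 + 5*√2)*(-44 + 42) = (5 + 5*√2)*(-2) = -10 - 10*√2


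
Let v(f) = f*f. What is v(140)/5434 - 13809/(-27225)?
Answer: 9221941/2241525 ≈ 4.1141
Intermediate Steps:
v(f) = f²
v(140)/5434 - 13809/(-27225) = 140²/5434 - 13809/(-27225) = 19600*(1/5434) - 13809*(-1/27225) = 9800/2717 + 4603/9075 = 9221941/2241525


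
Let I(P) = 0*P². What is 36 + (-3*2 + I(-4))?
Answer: 30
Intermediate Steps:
I(P) = 0
36 + (-3*2 + I(-4)) = 36 + (-3*2 + 0) = 36 + (-6 + 0) = 36 - 6 = 30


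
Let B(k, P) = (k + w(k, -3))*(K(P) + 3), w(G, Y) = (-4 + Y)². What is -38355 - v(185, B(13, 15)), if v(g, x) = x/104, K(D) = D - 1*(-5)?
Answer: -1995173/52 ≈ -38369.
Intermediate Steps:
K(D) = 5 + D (K(D) = D + 5 = 5 + D)
B(k, P) = (8 + P)*(49 + k) (B(k, P) = (k + (-4 - 3)²)*((5 + P) + 3) = (k + (-7)²)*(8 + P) = (k + 49)*(8 + P) = (49 + k)*(8 + P) = (8 + P)*(49 + k))
v(g, x) = x/104 (v(g, x) = x*(1/104) = x/104)
-38355 - v(185, B(13, 15)) = -38355 - (392 + 8*13 + 49*15 + 15*13)/104 = -38355 - (392 + 104 + 735 + 195)/104 = -38355 - 1426/104 = -38355 - 1*713/52 = -38355 - 713/52 = -1995173/52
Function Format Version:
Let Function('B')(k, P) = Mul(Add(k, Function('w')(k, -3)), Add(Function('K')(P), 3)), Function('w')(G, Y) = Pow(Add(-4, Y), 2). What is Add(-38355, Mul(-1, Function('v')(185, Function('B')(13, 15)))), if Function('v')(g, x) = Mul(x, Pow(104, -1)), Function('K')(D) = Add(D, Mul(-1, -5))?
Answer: Rational(-1995173, 52) ≈ -38369.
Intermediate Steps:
Function('K')(D) = Add(5, D) (Function('K')(D) = Add(D, 5) = Add(5, D))
Function('B')(k, P) = Mul(Add(8, P), Add(49, k)) (Function('B')(k, P) = Mul(Add(k, Pow(Add(-4, -3), 2)), Add(Add(5, P), 3)) = Mul(Add(k, Pow(-7, 2)), Add(8, P)) = Mul(Add(k, 49), Add(8, P)) = Mul(Add(49, k), Add(8, P)) = Mul(Add(8, P), Add(49, k)))
Function('v')(g, x) = Mul(Rational(1, 104), x) (Function('v')(g, x) = Mul(x, Rational(1, 104)) = Mul(Rational(1, 104), x))
Add(-38355, Mul(-1, Function('v')(185, Function('B')(13, 15)))) = Add(-38355, Mul(-1, Mul(Rational(1, 104), Add(392, Mul(8, 13), Mul(49, 15), Mul(15, 13))))) = Add(-38355, Mul(-1, Mul(Rational(1, 104), Add(392, 104, 735, 195)))) = Add(-38355, Mul(-1, Mul(Rational(1, 104), 1426))) = Add(-38355, Mul(-1, Rational(713, 52))) = Add(-38355, Rational(-713, 52)) = Rational(-1995173, 52)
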